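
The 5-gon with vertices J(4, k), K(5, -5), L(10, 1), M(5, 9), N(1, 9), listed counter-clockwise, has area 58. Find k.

1

The doubled signed area Σ (x_i y_{i+1} − x_{i+1} y_i) is linear in k.
With k=0 it equals 120; the coefficient of k is -4 (from the two edges through J).
So -4·k + 120 = 2·58 = 116 ⇒ k = 1.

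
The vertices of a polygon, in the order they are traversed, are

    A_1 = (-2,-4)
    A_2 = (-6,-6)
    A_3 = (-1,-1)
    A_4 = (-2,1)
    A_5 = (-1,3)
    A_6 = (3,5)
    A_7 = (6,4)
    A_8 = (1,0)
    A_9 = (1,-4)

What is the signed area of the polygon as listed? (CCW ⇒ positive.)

-36

Apply the shoelace (surveyor's) formula: 2A = Σ (x_i·y_{i+1} − x_{i+1}·y_i), indices taken mod 9.
A_1→A_2: (-2)(-6) − (-6)(-4) = -12
A_2→A_3: (-6)(-1) − (-1)(-6) = 0
A_3→A_4: (-1)(1) − (-2)(-1) = -3
A_4→A_5: (-2)(3) − (-1)(1) = -5
A_5→A_6: (-1)(5) − (3)(3) = -14
A_6→A_7: (3)(4) − (6)(5) = -18
A_7→A_8: (6)(0) − (1)(4) = -4
A_8→A_9: (1)(-4) − (1)(0) = -4
A_9→A_1: (1)(-4) − (-2)(-4) = -12
Σ = -72
Signed area = Σ/2 = -36 (negative ⇒ clockwise traversal).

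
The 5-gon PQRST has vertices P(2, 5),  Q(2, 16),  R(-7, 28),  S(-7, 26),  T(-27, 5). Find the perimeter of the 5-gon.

|PQ| = √((0)² + (11)²) = √121 = 11
|QR| = √((-9)² + (12)²) = √225 = 15
|RS| = √((0)² + (-2)²) = √4 = 2
|ST| = √((-20)² + (-21)²) = √841 = 29
|TP| = √((29)² + (0)²) = √841 = 29
Perimeter = 11 + 15 + 2 + 29 + 29 = 86.

86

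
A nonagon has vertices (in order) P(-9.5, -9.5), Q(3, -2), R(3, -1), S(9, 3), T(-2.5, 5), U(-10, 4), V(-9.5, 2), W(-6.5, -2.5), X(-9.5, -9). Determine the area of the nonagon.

127.625

Apply the surveyor's formula: 2A = Σ (x_i·y_{i+1} − x_{i+1}·y_i), indices taken mod 9.
P→Q: (-9.5)(-2) − (3)(-9.5) = 47.5
Q→R: (3)(-1) − (3)(-2) = 3
R→S: (3)(3) − (9)(-1) = 18
S→T: (9)(5) − (-2.5)(3) = 52.5
T→U: (-2.5)(4) − (-10)(5) = 40
U→V: (-10)(2) − (-9.5)(4) = 18
V→W: (-9.5)(-2.5) − (-6.5)(2) = 36.75
W→X: (-6.5)(-9) − (-9.5)(-2.5) = 34.75
X→P: (-9.5)(-9.5) − (-9.5)(-9) = 4.75
Σ = 255.25
Area = |Σ|/2 = 127.625.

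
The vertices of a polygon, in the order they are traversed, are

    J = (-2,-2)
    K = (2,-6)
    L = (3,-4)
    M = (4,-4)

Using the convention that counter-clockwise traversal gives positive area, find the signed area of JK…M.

J→K: (-2)(-6) − (2)(-2) = 16
K→L: (2)(-4) − (3)(-6) = 10
L→M: (3)(-4) − (4)(-4) = 4
M→J: (4)(-2) − (-2)(-4) = -16
Σ = 14
Signed area = Σ/2 = 7 (positive ⇒ counter-clockwise traversal).

7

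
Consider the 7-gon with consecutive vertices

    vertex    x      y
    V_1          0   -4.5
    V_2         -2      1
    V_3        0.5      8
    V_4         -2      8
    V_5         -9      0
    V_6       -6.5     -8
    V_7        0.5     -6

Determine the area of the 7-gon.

89.625

V_1→V_2: (0)(1) − (-2)(-4.5) = -9
V_2→V_3: (-2)(8) − (0.5)(1) = -16.5
V_3→V_4: (0.5)(8) − (-2)(8) = 20
V_4→V_5: (-2)(0) − (-9)(8) = 72
V_5→V_6: (-9)(-8) − (-6.5)(0) = 72
V_6→V_7: (-6.5)(-6) − (0.5)(-8) = 43
V_7→V_1: (0.5)(-4.5) − (0)(-6) = -2.25
Σ = 179.25
Area = |Σ|/2 = 89.625.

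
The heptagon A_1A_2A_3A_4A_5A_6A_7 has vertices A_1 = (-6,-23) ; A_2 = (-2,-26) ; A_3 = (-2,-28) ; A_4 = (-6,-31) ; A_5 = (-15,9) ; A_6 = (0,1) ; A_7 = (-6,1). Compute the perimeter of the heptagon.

|A_1A_2| = √((4)² + (-3)²) = √25 = 5
|A_2A_3| = √((0)² + (-2)²) = √4 = 2
|A_3A_4| = √((-4)² + (-3)²) = √25 = 5
|A_4A_5| = √((-9)² + (40)²) = √1681 = 41
|A_5A_6| = √((15)² + (-8)²) = √289 = 17
|A_6A_7| = √((-6)² + (0)²) = √36 = 6
|A_7A_1| = √((0)² + (-24)²) = √576 = 24
Perimeter = 5 + 2 + 5 + 41 + 17 + 6 + 24 = 100.

100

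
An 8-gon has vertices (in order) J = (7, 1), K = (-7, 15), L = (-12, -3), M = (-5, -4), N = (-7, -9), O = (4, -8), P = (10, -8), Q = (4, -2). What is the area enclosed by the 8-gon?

266.5

Σ = (112) + (201) + (33) + (17) + (92) + (48) + (12) + (18) = 533
Area = |Σ|/2 = 266.5.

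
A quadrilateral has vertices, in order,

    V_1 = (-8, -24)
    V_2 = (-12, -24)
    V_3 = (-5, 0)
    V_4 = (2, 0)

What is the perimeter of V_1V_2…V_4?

62

|V_1V_2| = √((-4)² + (0)²) = √16 = 4
|V_2V_3| = √((7)² + (24)²) = √625 = 25
|V_3V_4| = √((7)² + (0)²) = √49 = 7
|V_4V_1| = √((-10)² + (-24)²) = √676 = 26
Perimeter = 4 + 25 + 7 + 26 = 62.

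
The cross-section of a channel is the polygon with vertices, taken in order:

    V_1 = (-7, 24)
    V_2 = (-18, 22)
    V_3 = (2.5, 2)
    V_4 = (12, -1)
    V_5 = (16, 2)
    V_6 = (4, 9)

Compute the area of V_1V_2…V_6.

Apply Gauss's area formula: 2A = Σ (x_i·y_{i+1} − x_{i+1}·y_i), indices taken mod 6.
Σ = (278) + (-91) + (-26.5) + (40) + (136) + (159) = 495.5
Area = |Σ|/2 = 247.75.

247.75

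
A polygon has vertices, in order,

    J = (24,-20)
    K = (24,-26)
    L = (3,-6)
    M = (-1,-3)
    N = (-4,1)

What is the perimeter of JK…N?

|JK| = √((0)² + (-6)²) = √36 = 6
|KL| = √((-21)² + (20)²) = √841 = 29
|LM| = √((-4)² + (3)²) = √25 = 5
|MN| = √((-3)² + (4)²) = √25 = 5
|NJ| = √((28)² + (-21)²) = √1225 = 35
Perimeter = 6 + 29 + 5 + 5 + 35 = 80.

80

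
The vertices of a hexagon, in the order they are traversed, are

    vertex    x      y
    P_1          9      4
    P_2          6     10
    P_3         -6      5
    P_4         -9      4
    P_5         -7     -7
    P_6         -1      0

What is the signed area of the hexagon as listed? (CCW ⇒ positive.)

Apply Gauss's area formula: 2A = Σ (x_i·y_{i+1} − x_{i+1}·y_i), indices taken mod 6.
Cross-terms: 66, 90, 21, 91, -7, -4  ⇒  Σ = 257
Signed area = Σ/2 = 128.5 (positive ⇒ counter-clockwise traversal).

128.5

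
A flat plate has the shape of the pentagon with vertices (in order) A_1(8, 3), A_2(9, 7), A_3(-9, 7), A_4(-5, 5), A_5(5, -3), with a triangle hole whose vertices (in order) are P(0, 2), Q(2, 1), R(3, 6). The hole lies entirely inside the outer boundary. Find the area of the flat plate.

Outer boundary:
Apply the shoelace formula: 2A = Σ (x_i·y_{i+1} − x_{i+1}·y_i), indices taken mod 5.
Σ = (29) + (126) + (-10) + (-10) + (39) = 174
Area = |Σ|/2 = 87.
Hole:
Apply the shoelace (surveyor's) formula: 2A = Σ (x_i·y_{i+1} − x_{i+1}·y_i), indices taken mod 3.
Cross-terms: -4, 9, 6  ⇒  Σ = 11
Area = |Σ|/2 = 5.5.
Net area = 87 − 5.5 = 81.5.

81.5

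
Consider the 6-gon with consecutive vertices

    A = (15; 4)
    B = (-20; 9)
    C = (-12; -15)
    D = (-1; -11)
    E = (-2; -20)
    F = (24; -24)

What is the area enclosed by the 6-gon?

861

Apply Gauss's area formula: 2A = Σ (x_i·y_{i+1} − x_{i+1}·y_i), indices taken mod 6.
Σ = (215) + (408) + (117) + (-2) + (528) + (456) = 1722
Area = |Σ|/2 = 861.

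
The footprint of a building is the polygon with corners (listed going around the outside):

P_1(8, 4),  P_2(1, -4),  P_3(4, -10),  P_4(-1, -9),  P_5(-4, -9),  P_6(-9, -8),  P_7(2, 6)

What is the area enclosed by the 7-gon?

P_1→P_2: (8)(-4) − (1)(4) = -36
P_2→P_3: (1)(-10) − (4)(-4) = 6
P_3→P_4: (4)(-9) − (-1)(-10) = -46
P_4→P_5: (-1)(-9) − (-4)(-9) = -27
P_5→P_6: (-4)(-8) − (-9)(-9) = -49
P_6→P_7: (-9)(6) − (2)(-8) = -38
P_7→P_1: (2)(4) − (8)(6) = -40
Σ = -230
Area = |Σ|/2 = 115.

115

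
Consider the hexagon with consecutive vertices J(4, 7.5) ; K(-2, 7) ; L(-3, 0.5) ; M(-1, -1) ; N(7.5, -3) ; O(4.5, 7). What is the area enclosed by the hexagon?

74.375

J→K: (4)(7) − (-2)(7.5) = 43
K→L: (-2)(0.5) − (-3)(7) = 20
L→M: (-3)(-1) − (-1)(0.5) = 3.5
M→N: (-1)(-3) − (7.5)(-1) = 10.5
N→O: (7.5)(7) − (4.5)(-3) = 66
O→J: (4.5)(7.5) − (4)(7) = 5.75
Σ = 148.75
Area = |Σ|/2 = 74.375.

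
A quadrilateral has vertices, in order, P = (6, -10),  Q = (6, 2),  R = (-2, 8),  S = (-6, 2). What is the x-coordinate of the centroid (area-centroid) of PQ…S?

10/9

Apply the shoelace (surveyor's) formula. First the cross-terms c_i = x_i·y_{i+1} − x_{i+1}·y_i:
  72, 52, 44, 48  ⇒  2A = 216, A = 108.
Then Σ (x_i + x_{i+1})·c_i = 720, so x̄ = 720 / (6·108) = 10/9.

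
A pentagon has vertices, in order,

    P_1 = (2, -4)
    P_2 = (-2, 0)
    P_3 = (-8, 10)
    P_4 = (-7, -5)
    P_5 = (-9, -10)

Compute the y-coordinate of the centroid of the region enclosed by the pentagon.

Apply Gauss's area formula. First the cross-terms c_i = x_i·y_{i+1} − x_{i+1}·y_i:
  -8, -20, 110, 25, 56  ⇒  2A = 163, A = 81.5.
Then Σ (y_i + y_{i+1})·c_i = -777, so ȳ = -777 / (6·81.5) = -259/163.

-259/163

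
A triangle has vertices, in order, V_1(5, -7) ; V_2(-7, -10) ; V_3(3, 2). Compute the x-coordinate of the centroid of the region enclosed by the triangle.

Apply Gauss's area formula. First the cross-terms c_i = x_i·y_{i+1} − x_{i+1}·y_i:
  -99, 16, -31  ⇒  2A = -114, A = -57.
Then Σ (x_i + x_{i+1})·c_i = -114, so x̄ = -114 / (6·(-57)) = 1/3.

1/3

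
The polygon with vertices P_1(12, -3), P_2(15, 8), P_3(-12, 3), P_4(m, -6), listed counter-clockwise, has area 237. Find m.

-8

The doubled signed area Σ (x_i y_{i+1} − x_{i+1} y_i) is linear in m.
With m=0 it equals 426; the coefficient of m is -6 (from the two edges through P_4).
So -6·m + 426 = 2·237 = 474 ⇒ m = -8.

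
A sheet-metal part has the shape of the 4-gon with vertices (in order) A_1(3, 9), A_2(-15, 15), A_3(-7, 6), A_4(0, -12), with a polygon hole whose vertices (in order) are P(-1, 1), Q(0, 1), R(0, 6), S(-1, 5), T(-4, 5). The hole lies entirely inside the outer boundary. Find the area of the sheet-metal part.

147

Outer boundary:
Apply the surveyor's formula: 2A = Σ (x_i·y_{i+1} − x_{i+1}·y_i), indices taken mod 4.
Cross-terms: 180, 15, 84, 36  ⇒  Σ = 315
Area = |Σ|/2 = 157.5.
Hole:
Apply the shoelace formula: 2A = Σ (x_i·y_{i+1} − x_{i+1}·y_i), indices taken mod 5.
Σ = (-1) + (0) + (6) + (15) + (1) = 21
Area = |Σ|/2 = 10.5.
Net area = 157.5 − 10.5 = 147.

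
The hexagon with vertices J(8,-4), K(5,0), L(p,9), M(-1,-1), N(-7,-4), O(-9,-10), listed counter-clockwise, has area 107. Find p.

7

Write out the shoelace sum; only the two edges meeting at L involve p:
2·Area = [(5·9 − p·0) + (p·(-1) − (-1)·9)] + 167
       = -1·p + 221 = 214
⇒ p = 7.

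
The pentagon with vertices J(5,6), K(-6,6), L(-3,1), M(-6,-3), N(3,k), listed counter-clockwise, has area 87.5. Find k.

Write out the shoelace sum; only the two edges meeting at N involve k:
2·Area = [((-6)·k − 3·(-3)) + (3·6 − 5·k)] + 93
       = -11·k + 120 = 175
⇒ k = -5.

-5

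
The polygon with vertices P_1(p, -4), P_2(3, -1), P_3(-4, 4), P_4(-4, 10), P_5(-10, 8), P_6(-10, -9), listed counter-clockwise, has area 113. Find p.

-6

The doubled signed area Σ (x_i y_{i+1} − x_{i+1} y_i) is linear in p.
With p=0 it equals 274; the coefficient of p is 8 (from the two edges through P_1).
So 8·p + 274 = 2·113 = 226 ⇒ p = -6.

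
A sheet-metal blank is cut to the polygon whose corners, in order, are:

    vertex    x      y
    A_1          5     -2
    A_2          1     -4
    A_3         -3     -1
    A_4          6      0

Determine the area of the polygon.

Σ = (-18) + (-13) + (6) + (-12) = -37
Area = |Σ|/2 = 18.5.

18.5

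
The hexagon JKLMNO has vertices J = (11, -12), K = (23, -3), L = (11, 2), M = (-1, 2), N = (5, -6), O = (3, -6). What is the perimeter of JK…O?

|JK| = √((12)² + (9)²) = √225 = 15
|KL| = √((-12)² + (5)²) = √169 = 13
|LM| = √((-12)² + (0)²) = √144 = 12
|MN| = √((6)² + (-8)²) = √100 = 10
|NO| = √((-2)² + (0)²) = √4 = 2
|OJ| = √((8)² + (-6)²) = √100 = 10
Perimeter = 15 + 13 + 12 + 10 + 2 + 10 = 62.

62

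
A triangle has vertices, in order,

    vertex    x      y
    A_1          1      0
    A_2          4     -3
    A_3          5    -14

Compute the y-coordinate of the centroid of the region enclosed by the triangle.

Apply Gauss's area formula. First the cross-terms c_i = x_i·y_{i+1} − x_{i+1}·y_i:
  -3, -41, 14  ⇒  2A = -30, A = -15.
Then Σ (y_i + y_{i+1})·c_i = 510, so ȳ = 510 / (6·(-15)) = -17/3.

-17/3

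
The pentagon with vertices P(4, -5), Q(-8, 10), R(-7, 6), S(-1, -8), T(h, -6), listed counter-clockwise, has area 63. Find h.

Write out the shoelace sum; only the two edges meeting at T involve h:
2·Area = [((-1)·(-6) − h·(-8)) + (h·(-5) − 4·(-6))] + 84
       = 3·h + 114 = 126
⇒ h = 4.

4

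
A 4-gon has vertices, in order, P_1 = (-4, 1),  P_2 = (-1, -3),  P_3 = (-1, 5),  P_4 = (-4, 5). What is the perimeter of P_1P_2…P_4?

|P_1P_2| = √((3)² + (-4)²) = √25 = 5
|P_2P_3| = √((0)² + (8)²) = √64 = 8
|P_3P_4| = √((-3)² + (0)²) = √9 = 3
|P_4P_1| = √((0)² + (-4)²) = √16 = 4
Perimeter = 5 + 8 + 3 + 4 = 20.

20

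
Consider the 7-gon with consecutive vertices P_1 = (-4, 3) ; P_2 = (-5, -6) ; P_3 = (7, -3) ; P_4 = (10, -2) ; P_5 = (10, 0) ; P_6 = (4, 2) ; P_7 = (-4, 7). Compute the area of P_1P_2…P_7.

102

Σ = (39) + (57) + (16) + (20) + (20) + (36) + (16) = 204
Area = |Σ|/2 = 102.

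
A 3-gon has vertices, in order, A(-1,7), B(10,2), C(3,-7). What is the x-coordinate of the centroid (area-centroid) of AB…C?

Apply Gauss's area formula. First the cross-terms c_i = x_i·y_{i+1} − x_{i+1}·y_i:
  -72, -76, 14  ⇒  2A = -134, A = -67.
Then Σ (x_i + x_{i+1})·c_i = -1608, so x̄ = -1608 / (6·(-67)) = 4.

4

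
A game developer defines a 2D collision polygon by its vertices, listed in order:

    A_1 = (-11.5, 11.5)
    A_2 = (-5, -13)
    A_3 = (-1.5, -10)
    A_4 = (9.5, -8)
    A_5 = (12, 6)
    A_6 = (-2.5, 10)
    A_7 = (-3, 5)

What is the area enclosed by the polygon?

336.5

Apply the shoelace (surveyor's) formula: 2A = Σ (x_i·y_{i+1} − x_{i+1}·y_i), indices taken mod 7.
Σ = (207) + (30.5) + (107) + (153) + (135) + (17.5) + (23) = 673
Area = |Σ|/2 = 336.5.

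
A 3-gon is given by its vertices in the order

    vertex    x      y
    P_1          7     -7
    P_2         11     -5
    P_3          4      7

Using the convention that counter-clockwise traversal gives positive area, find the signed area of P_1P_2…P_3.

Apply the shoelace (surveyor's) formula: 2A = Σ (x_i·y_{i+1} − x_{i+1}·y_i), indices taken mod 3.
Σ = (42) + (97) + (-77) = 62
Signed area = Σ/2 = 31 (positive ⇒ counter-clockwise traversal).

31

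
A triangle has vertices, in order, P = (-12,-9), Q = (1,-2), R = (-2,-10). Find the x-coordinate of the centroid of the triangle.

Apply the shoelace (surveyor's) formula. First the cross-terms c_i = x_i·y_{i+1} − x_{i+1}·y_i:
  33, -14, -102  ⇒  2A = -83, A = -41.5.
Then Σ (x_i + x_{i+1})·c_i = 1079, so x̄ = 1079 / (6·(-41.5)) = -13/3.

-13/3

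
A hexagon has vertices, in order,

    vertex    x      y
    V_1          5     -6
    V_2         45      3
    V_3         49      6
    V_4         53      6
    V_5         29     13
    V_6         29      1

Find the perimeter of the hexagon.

|V_1V_2| = √((40)² + (9)²) = √1681 = 41
|V_2V_3| = √((4)² + (3)²) = √25 = 5
|V_3V_4| = √((4)² + (0)²) = √16 = 4
|V_4V_5| = √((-24)² + (7)²) = √625 = 25
|V_5V_6| = √((0)² + (-12)²) = √144 = 12
|V_6V_1| = √((-24)² + (-7)²) = √625 = 25
Perimeter = 41 + 5 + 4 + 25 + 12 + 25 = 112.

112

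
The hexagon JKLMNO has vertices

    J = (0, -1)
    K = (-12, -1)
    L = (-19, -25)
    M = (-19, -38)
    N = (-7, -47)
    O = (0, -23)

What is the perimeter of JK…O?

112

|JK| = √((-12)² + (0)²) = √144 = 12
|KL| = √((-7)² + (-24)²) = √625 = 25
|LM| = √((0)² + (-13)²) = √169 = 13
|MN| = √((12)² + (-9)²) = √225 = 15
|NO| = √((7)² + (24)²) = √625 = 25
|OJ| = √((0)² + (22)²) = √484 = 22
Perimeter = 12 + 25 + 13 + 15 + 25 + 22 = 112.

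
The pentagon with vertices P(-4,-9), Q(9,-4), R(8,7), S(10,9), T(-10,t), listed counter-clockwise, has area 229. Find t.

The doubled signed area Σ (x_i y_{i+1} − x_{i+1} y_i) is linear in t.
With t=0 it equals 374; the coefficient of t is 14 (from the two edges through T).
So 14·t + 374 = 2·229 = 458 ⇒ t = 6.

6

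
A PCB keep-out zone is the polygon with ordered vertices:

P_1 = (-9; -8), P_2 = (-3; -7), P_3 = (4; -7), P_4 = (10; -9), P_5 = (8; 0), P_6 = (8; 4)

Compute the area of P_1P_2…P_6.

Apply the shoelace (surveyor's) formula: 2A = Σ (x_i·y_{i+1} − x_{i+1}·y_i), indices taken mod 6.
Σ = (39) + (49) + (34) + (72) + (32) + (-28) = 198
Area = |Σ|/2 = 99.

99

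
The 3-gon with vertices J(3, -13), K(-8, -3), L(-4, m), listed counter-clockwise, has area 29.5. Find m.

-12

Write out the shoelace sum; only the two edges meeting at L involve m:
2·Area = [((-8)·m − (-4)·(-3)) + ((-4)·(-13) − 3·m)] + -113
       = -11·m + -73 = 59
⇒ m = -12.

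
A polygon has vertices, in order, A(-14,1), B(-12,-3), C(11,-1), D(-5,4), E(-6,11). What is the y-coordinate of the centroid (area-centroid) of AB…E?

Apply the surveyor's formula. First the cross-terms c_i = x_i·y_{i+1} − x_{i+1}·y_i:
  54, 45, 39, -31, 148  ⇒  2A = 255, A = 127.5.
Then Σ (y_i + y_{i+1})·c_i = 1140, so ȳ = 1140 / (6·127.5) = 76/51.

76/51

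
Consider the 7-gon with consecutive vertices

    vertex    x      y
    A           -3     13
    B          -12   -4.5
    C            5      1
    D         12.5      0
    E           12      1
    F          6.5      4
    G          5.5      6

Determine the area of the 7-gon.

Apply Gauss's area formula: 2A = Σ (x_i·y_{i+1} − x_{i+1}·y_i), indices taken mod 7.
Cross-terms: 169.5, 10.5, -12.5, 12.5, 41.5, 17, 89.5  ⇒  Σ = 328
Area = |Σ|/2 = 164.

164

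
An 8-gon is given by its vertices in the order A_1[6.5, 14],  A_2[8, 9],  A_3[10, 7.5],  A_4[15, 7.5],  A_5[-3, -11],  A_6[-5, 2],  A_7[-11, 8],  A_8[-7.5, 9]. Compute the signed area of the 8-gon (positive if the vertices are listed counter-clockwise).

-272.5

A_1→A_2: (6.5)(9) − (8)(14) = -53.5
A_2→A_3: (8)(7.5) − (10)(9) = -30
A_3→A_4: (10)(7.5) − (15)(7.5) = -37.5
A_4→A_5: (15)(-11) − (-3)(7.5) = -142.5
A_5→A_6: (-3)(2) − (-5)(-11) = -61
A_6→A_7: (-5)(8) − (-11)(2) = -18
A_7→A_8: (-11)(9) − (-7.5)(8) = -39
A_8→A_1: (-7.5)(14) − (6.5)(9) = -163.5
Σ = -545
Signed area = Σ/2 = -272.5 (negative ⇒ clockwise traversal).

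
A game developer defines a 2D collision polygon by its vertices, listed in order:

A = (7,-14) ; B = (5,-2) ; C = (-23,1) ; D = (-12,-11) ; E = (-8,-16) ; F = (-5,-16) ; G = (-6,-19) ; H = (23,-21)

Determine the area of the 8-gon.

409.5

Apply the shoelace (surveyor's) formula: 2A = Σ (x_i·y_{i+1} − x_{i+1}·y_i), indices taken mod 8.
Σ = (56) + (-41) + (265) + (104) + (48) + (-1) + (563) + (-175) = 819
Area = |Σ|/2 = 409.5.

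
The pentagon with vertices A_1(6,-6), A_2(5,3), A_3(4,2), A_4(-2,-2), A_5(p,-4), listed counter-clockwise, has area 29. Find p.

4

The doubled signed area Σ (x_i y_{i+1} − x_{i+1} y_i) is linear in p.
With p=0 it equals 74; the coefficient of p is -4 (from the two edges through A_5).
So -4·p + 74 = 2·29 = 58 ⇒ p = 4.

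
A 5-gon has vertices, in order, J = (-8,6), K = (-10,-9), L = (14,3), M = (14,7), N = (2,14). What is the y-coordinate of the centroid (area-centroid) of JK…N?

Apply the surveyor's formula. First the cross-terms c_i = x_i·y_{i+1} − x_{i+1}·y_i:
  132, 96, 56, 182, 124  ⇒  2A = 590, A = 295.
Then Σ (y_i + y_{i+1})·c_i = 5890, so ȳ = 5890 / (6·295) = 589/177.

589/177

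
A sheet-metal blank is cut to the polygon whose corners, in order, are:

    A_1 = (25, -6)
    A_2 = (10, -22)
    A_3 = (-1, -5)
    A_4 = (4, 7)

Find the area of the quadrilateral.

Σ = (-490) + (-72) + (13) + (-199) = -748
Area = |Σ|/2 = 374.

374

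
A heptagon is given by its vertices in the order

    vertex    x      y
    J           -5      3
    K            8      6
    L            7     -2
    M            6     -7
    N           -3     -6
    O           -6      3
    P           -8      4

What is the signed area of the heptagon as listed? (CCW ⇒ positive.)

Apply the shoelace formula: 2A = Σ (x_i·y_{i+1} − x_{i+1}·y_i), indices taken mod 7.
Σ = (-54) + (-58) + (-37) + (-57) + (-45) + (0) + (-4) = -255
Signed area = Σ/2 = -127.5 (negative ⇒ clockwise traversal).

-127.5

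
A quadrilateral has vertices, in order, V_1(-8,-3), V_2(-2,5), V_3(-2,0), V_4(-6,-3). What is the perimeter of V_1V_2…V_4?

|V_1V_2| = √((6)² + (8)²) = √100 = 10
|V_2V_3| = √((0)² + (-5)²) = √25 = 5
|V_3V_4| = √((-4)² + (-3)²) = √25 = 5
|V_4V_1| = √((-2)² + (0)²) = √4 = 2
Perimeter = 10 + 5 + 5 + 2 = 22.

22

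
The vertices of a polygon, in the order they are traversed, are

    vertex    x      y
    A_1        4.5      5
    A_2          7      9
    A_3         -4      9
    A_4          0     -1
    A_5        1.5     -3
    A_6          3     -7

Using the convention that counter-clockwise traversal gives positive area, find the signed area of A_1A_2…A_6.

77.5

Apply the shoelace formula: 2A = Σ (x_i·y_{i+1} − x_{i+1}·y_i), indices taken mod 6.
Cross-terms: 5.5, 99, 4, 1.5, -1.5, 46.5  ⇒  Σ = 155
Signed area = Σ/2 = 77.5 (positive ⇒ counter-clockwise traversal).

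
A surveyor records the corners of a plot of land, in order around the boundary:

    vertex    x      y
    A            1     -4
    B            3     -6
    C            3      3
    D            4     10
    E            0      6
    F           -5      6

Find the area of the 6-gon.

59.5

Apply the surveyor's formula: 2A = Σ (x_i·y_{i+1} − x_{i+1}·y_i), indices taken mod 6.
Σ = (6) + (27) + (18) + (24) + (30) + (14) = 119
Area = |Σ|/2 = 59.5.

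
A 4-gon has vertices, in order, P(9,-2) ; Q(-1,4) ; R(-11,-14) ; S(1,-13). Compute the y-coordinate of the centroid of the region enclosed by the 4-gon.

-1619/273

Apply the shoelace (surveyor's) formula. First the cross-terms c_i = x_i·y_{i+1} − x_{i+1}·y_i:
  34, 58, 157, 115  ⇒  2A = 364, A = 182.
Then Σ (y_i + y_{i+1})·c_i = -6476, so ȳ = -6476 / (6·182) = -1619/273.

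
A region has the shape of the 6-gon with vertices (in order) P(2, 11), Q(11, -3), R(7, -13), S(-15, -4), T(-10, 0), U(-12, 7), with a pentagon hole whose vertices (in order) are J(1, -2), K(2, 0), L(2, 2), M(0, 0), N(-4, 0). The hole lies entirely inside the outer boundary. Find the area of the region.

356

Outer boundary:
Apply the surveyor's formula: 2A = Σ (x_i·y_{i+1} − x_{i+1}·y_i), indices taken mod 6.
Σ = (-127) + (-122) + (-223) + (-40) + (-70) + (-146) = -728
Area = |Σ|/2 = 364.
Hole:
Apply the shoelace formula: 2A = Σ (x_i·y_{i+1} − x_{i+1}·y_i), indices taken mod 5.
J→K: (1)(0) − (2)(-2) = 4
K→L: (2)(2) − (2)(0) = 4
L→M: (2)(0) − (0)(2) = 0
M→N: (0)(0) − (-4)(0) = 0
N→J: (-4)(-2) − (1)(0) = 8
Σ = 16
Area = |Σ|/2 = 8.
Net area = 364 − 8 = 356.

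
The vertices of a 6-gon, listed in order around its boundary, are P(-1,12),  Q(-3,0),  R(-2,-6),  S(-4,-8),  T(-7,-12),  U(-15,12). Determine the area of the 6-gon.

Cross-terms: 36, 18, -8, -8, -264, -168  ⇒  Σ = -394
Area = |Σ|/2 = 197.

197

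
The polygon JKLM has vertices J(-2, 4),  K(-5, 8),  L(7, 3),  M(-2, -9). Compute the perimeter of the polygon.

46

|JK| = √((-3)² + (4)²) = √25 = 5
|KL| = √((12)² + (-5)²) = √169 = 13
|LM| = √((-9)² + (-12)²) = √225 = 15
|MJ| = √((0)² + (13)²) = √169 = 13
Perimeter = 5 + 13 + 15 + 13 = 46.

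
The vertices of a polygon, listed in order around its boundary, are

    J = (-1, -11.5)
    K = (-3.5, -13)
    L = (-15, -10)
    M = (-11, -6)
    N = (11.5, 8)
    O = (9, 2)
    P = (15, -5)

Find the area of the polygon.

Σ = (-27.25) + (-160) + (-20) + (-19) + (-49) + (-75) + (-177.5) = -527.75
Area = |Σ|/2 = 263.875.

263.875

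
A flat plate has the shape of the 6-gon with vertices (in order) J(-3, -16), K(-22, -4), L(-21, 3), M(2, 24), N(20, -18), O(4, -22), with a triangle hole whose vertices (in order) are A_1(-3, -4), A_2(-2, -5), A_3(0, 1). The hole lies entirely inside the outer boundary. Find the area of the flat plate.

Outer boundary:
Apply the surveyor's formula: 2A = Σ (x_i·y_{i+1} − x_{i+1}·y_i), indices taken mod 6.
Σ = (-340) + (-150) + (-510) + (-516) + (-368) + (-130) = -2014
Area = |Σ|/2 = 1007.
Hole:
Σ = (7) + (-2) + (3) = 8
Area = |Σ|/2 = 4.
Net area = 1007 − 4 = 1003.

1003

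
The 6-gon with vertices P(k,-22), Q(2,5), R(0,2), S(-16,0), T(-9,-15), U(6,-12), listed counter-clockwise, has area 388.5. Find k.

23

The doubled signed area Σ (x_i y_{i+1} − x_{i+1} y_i) is linear in k.
With k=0 it equals 386; the coefficient of k is 17 (from the two edges through P).
So 17·k + 386 = 2·388.5 = 777 ⇒ k = 23.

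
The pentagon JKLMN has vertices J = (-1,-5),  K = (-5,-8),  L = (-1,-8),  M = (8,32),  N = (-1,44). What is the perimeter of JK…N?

114

|JK| = √((-4)² + (-3)²) = √25 = 5
|KL| = √((4)² + (0)²) = √16 = 4
|LM| = √((9)² + (40)²) = √1681 = 41
|MN| = √((-9)² + (12)²) = √225 = 15
|NJ| = √((0)² + (-49)²) = √2401 = 49
Perimeter = 5 + 4 + 41 + 15 + 49 = 114.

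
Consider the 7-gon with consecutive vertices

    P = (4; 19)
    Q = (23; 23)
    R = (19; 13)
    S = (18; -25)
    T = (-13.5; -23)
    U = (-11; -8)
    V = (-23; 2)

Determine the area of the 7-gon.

1369.75

Σ = (-345) + (-138) + (-709) + (-751.5) + (-145) + (-206) + (-445) = -2739.5
Area = |Σ|/2 = 1369.75.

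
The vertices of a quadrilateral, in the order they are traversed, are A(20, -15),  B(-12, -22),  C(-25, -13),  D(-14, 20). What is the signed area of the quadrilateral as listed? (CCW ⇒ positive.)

-943

Apply the shoelace (surveyor's) formula: 2A = Σ (x_i·y_{i+1} − x_{i+1}·y_i), indices taken mod 4.
Σ = (-620) + (-394) + (-682) + (-190) = -1886
Signed area = Σ/2 = -943 (negative ⇒ clockwise traversal).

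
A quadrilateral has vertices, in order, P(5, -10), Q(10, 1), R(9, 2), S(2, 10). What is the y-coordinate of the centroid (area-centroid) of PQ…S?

Apply the surveyor's formula. First the cross-terms c_i = x_i·y_{i+1} − x_{i+1}·y_i:
  105, 11, 86, -70  ⇒  2A = 132, A = 66.
Then Σ (y_i + y_{i+1})·c_i = 120, so ȳ = 120 / (6·66) = 10/33.

10/33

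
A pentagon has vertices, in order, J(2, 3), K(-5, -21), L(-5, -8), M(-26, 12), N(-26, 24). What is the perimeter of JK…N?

114

|JK| = √((-7)² + (-24)²) = √625 = 25
|KL| = √((0)² + (13)²) = √169 = 13
|LM| = √((-21)² + (20)²) = √841 = 29
|MN| = √((0)² + (12)²) = √144 = 12
|NJ| = √((28)² + (-21)²) = √1225 = 35
Perimeter = 25 + 13 + 29 + 12 + 35 = 114.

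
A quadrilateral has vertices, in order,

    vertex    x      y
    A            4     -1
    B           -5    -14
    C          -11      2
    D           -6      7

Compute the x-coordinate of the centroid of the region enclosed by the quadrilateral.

Apply Gauss's area formula. First the cross-terms c_i = x_i·y_{i+1} − x_{i+1}·y_i:
  -61, -164, -65, -22  ⇒  2A = -312, A = -156.
Then Σ (x_i + x_{i+1})·c_i = 3834, so x̄ = 3834 / (6·(-156)) = -213/52.

-213/52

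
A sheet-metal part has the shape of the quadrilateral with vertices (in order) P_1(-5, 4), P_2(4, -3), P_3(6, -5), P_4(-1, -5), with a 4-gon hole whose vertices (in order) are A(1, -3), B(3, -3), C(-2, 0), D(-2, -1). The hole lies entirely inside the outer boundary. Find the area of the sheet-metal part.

Outer boundary:
Cross-terms: -1, -2, -35, -29  ⇒  Σ = -67
Area = |Σ|/2 = 33.5.
Hole:
Apply Gauss's area formula: 2A = Σ (x_i·y_{i+1} − x_{i+1}·y_i), indices taken mod 4.
Cross-terms: 6, -6, 2, 7  ⇒  Σ = 9
Area = |Σ|/2 = 4.5.
Net area = 33.5 − 4.5 = 29.

29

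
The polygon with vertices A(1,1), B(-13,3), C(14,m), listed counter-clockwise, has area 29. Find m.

The doubled signed area Σ (x_i y_{i+1} − x_{i+1} y_i) is linear in m.
With m=0 it equals -12; the coefficient of m is -14 (from the two edges through C).
So -14·m + -12 = 2·29 = 58 ⇒ m = -5.

-5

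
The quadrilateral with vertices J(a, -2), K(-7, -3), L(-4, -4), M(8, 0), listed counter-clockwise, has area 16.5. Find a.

-5

Write out the shoelace sum; only the two edges meeting at J involve a:
2·Area = [(8·(-2) − a·0) + (a·(-3) − (-7)·(-2))] + 48
       = -3·a + 18 = 33
⇒ a = -5.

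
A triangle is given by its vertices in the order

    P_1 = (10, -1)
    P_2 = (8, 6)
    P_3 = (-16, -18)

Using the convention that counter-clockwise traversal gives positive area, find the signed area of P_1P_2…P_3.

Apply the shoelace formula: 2A = Σ (x_i·y_{i+1} − x_{i+1}·y_i), indices taken mod 3.
P_1→P_2: (10)(6) − (8)(-1) = 68
P_2→P_3: (8)(-18) − (-16)(6) = -48
P_3→P_1: (-16)(-1) − (10)(-18) = 196
Σ = 216
Signed area = Σ/2 = 108 (positive ⇒ counter-clockwise traversal).

108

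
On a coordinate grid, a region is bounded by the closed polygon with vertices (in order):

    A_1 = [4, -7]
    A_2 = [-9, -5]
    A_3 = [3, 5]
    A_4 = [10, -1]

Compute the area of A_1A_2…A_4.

116

Cross-terms: -83, -30, -53, -66  ⇒  Σ = -232
Area = |Σ|/2 = 116.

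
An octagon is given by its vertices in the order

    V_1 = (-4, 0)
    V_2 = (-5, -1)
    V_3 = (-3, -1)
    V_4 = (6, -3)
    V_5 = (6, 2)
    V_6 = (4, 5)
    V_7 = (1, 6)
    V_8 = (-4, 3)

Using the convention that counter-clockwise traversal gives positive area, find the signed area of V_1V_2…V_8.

Cross-terms: 4, 2, 15, 30, 22, 19, 27, 12  ⇒  Σ = 131
Signed area = Σ/2 = 65.5 (positive ⇒ counter-clockwise traversal).

65.5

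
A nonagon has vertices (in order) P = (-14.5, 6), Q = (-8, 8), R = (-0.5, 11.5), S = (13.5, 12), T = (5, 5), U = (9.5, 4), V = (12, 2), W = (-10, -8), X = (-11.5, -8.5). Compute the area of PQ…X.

320.75

Σ = (-68) + (-88) + (-161.25) + (7.5) + (-27.5) + (-29) + (-76) + (-7) + (-192.25) = -641.5
Area = |Σ|/2 = 320.75.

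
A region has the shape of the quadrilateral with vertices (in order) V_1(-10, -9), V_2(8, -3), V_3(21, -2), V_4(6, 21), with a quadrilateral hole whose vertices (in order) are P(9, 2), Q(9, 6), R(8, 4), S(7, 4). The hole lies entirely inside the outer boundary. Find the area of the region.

376

Outer boundary:
Apply the shoelace (surveyor's) formula: 2A = Σ (x_i·y_{i+1} − x_{i+1}·y_i), indices taken mod 4.
V_1→V_2: (-10)(-3) − (8)(-9) = 102
V_2→V_3: (8)(-2) − (21)(-3) = 47
V_3→V_4: (21)(21) − (6)(-2) = 453
V_4→V_1: (6)(-9) − (-10)(21) = 156
Σ = 758
Area = |Σ|/2 = 379.
Hole:
Σ = (36) + (-12) + (4) + (-22) = 6
Area = |Σ|/2 = 3.
Net area = 379 − 3 = 376.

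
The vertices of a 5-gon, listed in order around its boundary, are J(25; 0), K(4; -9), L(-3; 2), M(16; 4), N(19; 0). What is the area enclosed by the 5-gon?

Apply the shoelace (surveyor's) formula: 2A = Σ (x_i·y_{i+1} − x_{i+1}·y_i), indices taken mod 5.
Σ = (-225) + (-19) + (-44) + (-76) + (0) = -364
Area = |Σ|/2 = 182.

182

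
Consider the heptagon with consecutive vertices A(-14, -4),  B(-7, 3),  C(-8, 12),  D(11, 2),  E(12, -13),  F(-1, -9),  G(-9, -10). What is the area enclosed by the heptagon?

Cross-terms: -70, -60, -148, -167, -121, -71, -104  ⇒  Σ = -741
Area = |Σ|/2 = 370.5.

370.5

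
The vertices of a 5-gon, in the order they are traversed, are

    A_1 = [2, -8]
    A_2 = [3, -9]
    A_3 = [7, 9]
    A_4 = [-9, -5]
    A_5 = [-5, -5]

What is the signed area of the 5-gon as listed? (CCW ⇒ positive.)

Apply the surveyor's formula: 2A = Σ (x_i·y_{i+1} − x_{i+1}·y_i), indices taken mod 5.
Σ = (6) + (90) + (46) + (20) + (50) = 212
Signed area = Σ/2 = 106 (positive ⇒ counter-clockwise traversal).

106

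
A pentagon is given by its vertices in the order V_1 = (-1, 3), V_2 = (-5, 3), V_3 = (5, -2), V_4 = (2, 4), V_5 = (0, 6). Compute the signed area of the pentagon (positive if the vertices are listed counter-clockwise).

24.5

Σ = (12) + (-5) + (24) + (12) + (6) = 49
Signed area = Σ/2 = 24.5 (positive ⇒ counter-clockwise traversal).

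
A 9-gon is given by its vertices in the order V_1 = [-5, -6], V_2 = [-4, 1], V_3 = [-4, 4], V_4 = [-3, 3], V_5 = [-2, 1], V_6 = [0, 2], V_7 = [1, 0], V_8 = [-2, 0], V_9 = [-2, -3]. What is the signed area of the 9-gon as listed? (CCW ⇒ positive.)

-20.5

Σ = (-29) + (-12) + (0) + (3) + (-4) + (-2) + (0) + (6) + (-3) = -41
Signed area = Σ/2 = -20.5 (negative ⇒ clockwise traversal).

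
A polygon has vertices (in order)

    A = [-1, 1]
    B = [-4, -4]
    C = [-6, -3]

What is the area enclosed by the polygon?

Apply Gauss's area formula: 2A = Σ (x_i·y_{i+1} − x_{i+1}·y_i), indices taken mod 3.
Cross-terms: 8, -12, -9  ⇒  Σ = -13
Area = |Σ|/2 = 6.5.

6.5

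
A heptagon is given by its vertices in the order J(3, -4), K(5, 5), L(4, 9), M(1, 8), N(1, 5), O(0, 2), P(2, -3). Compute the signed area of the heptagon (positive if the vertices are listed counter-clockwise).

Σ = (35) + (25) + (23) + (-3) + (2) + (-4) + (1) = 79
Signed area = Σ/2 = 39.5 (positive ⇒ counter-clockwise traversal).

39.5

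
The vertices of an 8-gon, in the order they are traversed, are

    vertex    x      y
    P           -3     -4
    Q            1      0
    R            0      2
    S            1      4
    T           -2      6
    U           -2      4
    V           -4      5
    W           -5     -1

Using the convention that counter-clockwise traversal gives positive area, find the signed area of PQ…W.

Apply the shoelace formula: 2A = Σ (x_i·y_{i+1} − x_{i+1}·y_i), indices taken mod 8.
Σ = (4) + (2) + (-2) + (14) + (4) + (6) + (29) + (17) = 74
Signed area = Σ/2 = 37 (positive ⇒ counter-clockwise traversal).

37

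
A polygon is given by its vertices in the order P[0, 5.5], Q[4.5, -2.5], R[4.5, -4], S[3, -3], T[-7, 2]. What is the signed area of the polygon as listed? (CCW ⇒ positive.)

-43.25

Cross-terms: -24.75, -6.75, -1.5, -15, -38.5  ⇒  Σ = -86.5
Signed area = Σ/2 = -43.25 (negative ⇒ clockwise traversal).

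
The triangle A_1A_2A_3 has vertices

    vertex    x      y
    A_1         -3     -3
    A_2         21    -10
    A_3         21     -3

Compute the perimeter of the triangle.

|A_1A_2| = √((24)² + (-7)²) = √625 = 25
|A_2A_3| = √((0)² + (7)²) = √49 = 7
|A_3A_1| = √((-24)² + (0)²) = √576 = 24
Perimeter = 25 + 7 + 24 = 56.

56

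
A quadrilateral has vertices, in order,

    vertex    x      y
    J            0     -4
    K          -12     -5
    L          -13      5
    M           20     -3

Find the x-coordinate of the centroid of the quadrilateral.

-279/157

Apply the shoelace (surveyor's) formula. First the cross-terms c_i = x_i·y_{i+1} − x_{i+1}·y_i:
  -48, -125, -61, -80  ⇒  2A = -314, A = -157.
Then Σ (x_i + x_{i+1})·c_i = 1674, so x̄ = 1674 / (6·(-157)) = -279/157.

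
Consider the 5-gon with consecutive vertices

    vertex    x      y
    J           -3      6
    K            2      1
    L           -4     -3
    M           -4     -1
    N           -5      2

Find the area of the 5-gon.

31

Apply Gauss's area formula: 2A = Σ (x_i·y_{i+1} − x_{i+1}·y_i), indices taken mod 5.
J→K: (-3)(1) − (2)(6) = -15
K→L: (2)(-3) − (-4)(1) = -2
L→M: (-4)(-1) − (-4)(-3) = -8
M→N: (-4)(2) − (-5)(-1) = -13
N→J: (-5)(6) − (-3)(2) = -24
Σ = -62
Area = |Σ|/2 = 31.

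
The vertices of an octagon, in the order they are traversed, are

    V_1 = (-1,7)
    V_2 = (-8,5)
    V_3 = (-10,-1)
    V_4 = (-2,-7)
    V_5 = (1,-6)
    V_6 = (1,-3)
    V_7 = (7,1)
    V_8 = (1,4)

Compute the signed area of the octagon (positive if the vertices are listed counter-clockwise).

Apply the shoelace formula: 2A = Σ (x_i·y_{i+1} − x_{i+1}·y_i), indices taken mod 8.
V_1→V_2: (-1)(5) − (-8)(7) = 51
V_2→V_3: (-8)(-1) − (-10)(5) = 58
V_3→V_4: (-10)(-7) − (-2)(-1) = 68
V_4→V_5: (-2)(-6) − (1)(-7) = 19
V_5→V_6: (1)(-3) − (1)(-6) = 3
V_6→V_7: (1)(1) − (7)(-3) = 22
V_7→V_8: (7)(4) − (1)(1) = 27
V_8→V_1: (1)(7) − (-1)(4) = 11
Σ = 259
Signed area = Σ/2 = 129.5 (positive ⇒ counter-clockwise traversal).

129.5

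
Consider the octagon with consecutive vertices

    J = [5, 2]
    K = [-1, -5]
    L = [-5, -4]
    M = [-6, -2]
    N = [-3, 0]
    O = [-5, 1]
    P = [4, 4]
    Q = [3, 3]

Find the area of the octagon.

50

Apply the surveyor's formula: 2A = Σ (x_i·y_{i+1} − x_{i+1}·y_i), indices taken mod 8.
Σ = (-23) + (-21) + (-14) + (-6) + (-3) + (-24) + (0) + (-9) = -100
Area = |Σ|/2 = 50.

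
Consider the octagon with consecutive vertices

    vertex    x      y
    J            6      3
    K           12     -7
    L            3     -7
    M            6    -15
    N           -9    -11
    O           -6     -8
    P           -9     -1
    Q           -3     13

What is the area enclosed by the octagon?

306

Cross-terms: -78, -63, -3, -201, 6, -66, -120, -87  ⇒  Σ = -612
Area = |Σ|/2 = 306.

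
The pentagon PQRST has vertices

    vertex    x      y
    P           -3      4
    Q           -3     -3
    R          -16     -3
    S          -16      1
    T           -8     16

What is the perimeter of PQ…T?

54

|PQ| = √((0)² + (-7)²) = √49 = 7
|QR| = √((-13)² + (0)²) = √169 = 13
|RS| = √((0)² + (4)²) = √16 = 4
|ST| = √((8)² + (15)²) = √289 = 17
|TP| = √((5)² + (-12)²) = √169 = 13
Perimeter = 7 + 13 + 4 + 17 + 13 = 54.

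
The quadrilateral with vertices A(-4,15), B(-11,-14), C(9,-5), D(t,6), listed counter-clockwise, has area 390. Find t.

15

The doubled signed area Σ (x_i y_{i+1} − x_{i+1} y_i) is linear in t.
With t=0 it equals 480; the coefficient of t is 20 (from the two edges through D).
So 20·t + 480 = 2·390 = 780 ⇒ t = 15.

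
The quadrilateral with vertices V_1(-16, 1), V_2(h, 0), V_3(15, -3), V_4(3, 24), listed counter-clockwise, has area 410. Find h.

-16

Write out the shoelace sum; only the two edges meeting at V_2 involve h:
2·Area = [((-16)·0 − h·1) + (h·(-3) − 15·0)] + 756
       = -4·h + 756 = 820
⇒ h = -16.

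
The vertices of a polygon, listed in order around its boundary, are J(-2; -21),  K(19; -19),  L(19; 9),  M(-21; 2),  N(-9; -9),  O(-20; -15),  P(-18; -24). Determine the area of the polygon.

949

Apply the shoelace (surveyor's) formula: 2A = Σ (x_i·y_{i+1} − x_{i+1}·y_i), indices taken mod 7.
Σ = (437) + (532) + (227) + (207) + (-45) + (210) + (330) = 1898
Area = |Σ|/2 = 949.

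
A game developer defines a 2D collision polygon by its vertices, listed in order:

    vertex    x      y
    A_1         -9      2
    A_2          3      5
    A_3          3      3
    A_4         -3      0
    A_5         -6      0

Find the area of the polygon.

Apply Gauss's area formula: 2A = Σ (x_i·y_{i+1} − x_{i+1}·y_i), indices taken mod 5.
Σ = (-51) + (-6) + (9) + (0) + (-12) = -60
Area = |Σ|/2 = 30.

30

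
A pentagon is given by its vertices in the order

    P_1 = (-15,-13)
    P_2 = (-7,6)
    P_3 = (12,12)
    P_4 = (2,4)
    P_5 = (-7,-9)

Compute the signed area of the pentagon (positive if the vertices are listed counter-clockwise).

-173.5

P_1→P_2: (-15)(6) − (-7)(-13) = -181
P_2→P_3: (-7)(12) − (12)(6) = -156
P_3→P_4: (12)(4) − (2)(12) = 24
P_4→P_5: (2)(-9) − (-7)(4) = 10
P_5→P_1: (-7)(-13) − (-15)(-9) = -44
Σ = -347
Signed area = Σ/2 = -173.5 (negative ⇒ clockwise traversal).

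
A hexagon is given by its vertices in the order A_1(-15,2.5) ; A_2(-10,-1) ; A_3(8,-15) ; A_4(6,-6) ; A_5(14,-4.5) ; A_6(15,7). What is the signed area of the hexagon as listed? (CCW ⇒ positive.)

302.5

Cross-terms: 40, 158, 42, 57, 165.5, 142.5  ⇒  Σ = 605
Signed area = Σ/2 = 302.5 (positive ⇒ counter-clockwise traversal).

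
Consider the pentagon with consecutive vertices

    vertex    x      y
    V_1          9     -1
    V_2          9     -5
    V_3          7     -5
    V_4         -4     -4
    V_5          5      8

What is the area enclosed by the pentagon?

91.5

Apply Gauss's area formula: 2A = Σ (x_i·y_{i+1} − x_{i+1}·y_i), indices taken mod 5.
V_1→V_2: (9)(-5) − (9)(-1) = -36
V_2→V_3: (9)(-5) − (7)(-5) = -10
V_3→V_4: (7)(-4) − (-4)(-5) = -48
V_4→V_5: (-4)(8) − (5)(-4) = -12
V_5→V_1: (5)(-1) − (9)(8) = -77
Σ = -183
Area = |Σ|/2 = 91.5.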